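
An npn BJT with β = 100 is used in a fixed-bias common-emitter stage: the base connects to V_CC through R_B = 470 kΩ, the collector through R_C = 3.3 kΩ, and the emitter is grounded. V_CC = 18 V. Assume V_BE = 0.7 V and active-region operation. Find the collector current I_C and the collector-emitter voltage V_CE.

I_C ≈ 3.7 mA, V_CE ≈ 5.9 V

Base loop: V_CC = I_B·R_B + V_BE, so I_B = (18 − 0.7)/470 kΩ = 0.0368 mA.
In the active region I_C = β·I_B = 100 × 0.0368 = 3.68 mA.
Collector loop: V_CE = V_CC − I_C·R_C = 18 − 3.68×3.3 = 5.85 V.
Since V_CE = 5.85 V > V_CE(sat) ≈ 0.2 V, the transistor is in the active region as assumed.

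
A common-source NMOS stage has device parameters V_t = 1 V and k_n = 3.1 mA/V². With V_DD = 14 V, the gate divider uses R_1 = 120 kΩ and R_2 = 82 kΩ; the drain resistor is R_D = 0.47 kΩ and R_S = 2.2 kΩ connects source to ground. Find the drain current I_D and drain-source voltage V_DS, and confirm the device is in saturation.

V_G = V_DD·R_2/(R_1+R_2) = 14×82/202 = 5.68 V.
Assume saturation: I_D = (k_n/2)(V_GS − V_t)² with V_GS = V_G − I_D·R_S = 5.68 − 2.2·I_D.
Substituting gives 7.5·I_D² − 32.9·I_D + 34 = 0, with roots I_D = 1.66 or 2.73 mA.
The root I_D = 2.73 mA gives V_GS = -0.328 V ≤ V_t, so take I_D = 1.66 mA.
Then V_GS = 2.03 V and V_DS = V_DD − I_D(R_D+R_S) = 14 − 1.66×2.67 = 9.57 V.
Saturation requires V_DS ≥ V_GS − V_t = 1.03 V; 9.57 ≥ 1.03 ✓.

I_D ≈ 1.7 mA, V_DS ≈ 9.6 V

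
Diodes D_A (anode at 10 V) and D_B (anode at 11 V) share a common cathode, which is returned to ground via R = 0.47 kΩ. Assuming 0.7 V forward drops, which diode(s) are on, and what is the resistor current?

Only D_B conducts; I_R ≈ 22 mA

Assume both conduct. Then node N would need to be at both 10−0.7 = 9.3 V and 11−0.7 = 10.3 V, which is impossible.
Assume only D_B conducts: V_N = 11 − 0.7 = 10.3 V, so I_R = 10.3/0.47 = 21.9 mA.
Check D_A: its anode-to-cathode voltage is 10 − 10.3 = -0.3 V < 0.7 V, so it is off. The assumption is consistent.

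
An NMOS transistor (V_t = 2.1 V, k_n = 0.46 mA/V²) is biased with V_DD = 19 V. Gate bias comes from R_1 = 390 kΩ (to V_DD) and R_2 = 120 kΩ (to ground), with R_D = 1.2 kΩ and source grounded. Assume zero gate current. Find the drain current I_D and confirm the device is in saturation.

I_D ≈ 1.3 mA

V_G = V_DD·R_2/(R_1+R_2) = 19×120/510 = 4.47 V. With the source grounded, V_GS = V_G = 4.47 V.
Assume saturation: I_D = (k_n/2)(V_GS − V_t)² = (0.46/2)×(4.47 − 2.1)² = 0.23×2.37² = 1.29 mA.
V_DS = V_DD − I_D·R_D = 19 − 1.29×1.2 = 17.4 V.
Saturation requires V_DS ≥ V_GS − V_t = 2.37 V; 17.4 ≥ 2.37 ✓.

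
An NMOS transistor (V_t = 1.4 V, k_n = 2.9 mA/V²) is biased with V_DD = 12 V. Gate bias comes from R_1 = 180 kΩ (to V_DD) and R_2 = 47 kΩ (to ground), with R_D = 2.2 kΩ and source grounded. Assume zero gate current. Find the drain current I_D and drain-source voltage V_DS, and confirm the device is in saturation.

I_D ≈ 1.7 mA, V_DS ≈ 8.2 V

V_G = V_DD·R_2/(R_1+R_2) = 12×47/227 = 2.48 V. With the source grounded, V_GS = V_G = 2.48 V.
Assume saturation: I_D = (k_n/2)(V_GS − V_t)² = (2.9/2)×(2.48 − 1.4)² = 1.45×1.08² = 1.71 mA.
V_DS = V_DD − I_D·R_D = 12 − 1.71×2.2 = 8.25 V.
Saturation requires V_DS ≥ V_GS − V_t = 1.08 V; 8.25 ≥ 1.08 ✓.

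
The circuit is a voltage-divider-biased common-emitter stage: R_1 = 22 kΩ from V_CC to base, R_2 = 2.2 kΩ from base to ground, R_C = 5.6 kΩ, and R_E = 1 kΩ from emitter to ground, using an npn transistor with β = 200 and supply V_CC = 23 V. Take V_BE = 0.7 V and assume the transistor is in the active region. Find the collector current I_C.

I_C ≈ 1.4 mA

Thevenize the base divider: V_Th = V_CC·R_2/(R_1+R_2) = 23×2.2/24.2 = 2.09 V, R_Th = R_1‖R_2 = 2 kΩ.
Base-emitter loop: V_Th = I_B·R_Th + V_BE + (β+1)I_B·R_E, so I_B = (2.09 − 0.7) / (2 + 201×1) = 0.00685 mA.
I_C = β·I_B = 200×0.00685 = 1.37 mA, and I_E = (β+1)I_B = 1.38 mA.
V_CE = V_CC − I_C·R_C − I_E·R_E = 23 − 1.37×5.6 − 1.38×1 = 13.9 V.
V_CE = 13.9 V > 0.2 V confirms active-region operation.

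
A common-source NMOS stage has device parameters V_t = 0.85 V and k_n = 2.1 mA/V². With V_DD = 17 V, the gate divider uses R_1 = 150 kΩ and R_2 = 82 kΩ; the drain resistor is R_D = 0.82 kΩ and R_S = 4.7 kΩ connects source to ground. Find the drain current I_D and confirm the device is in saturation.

I_D ≈ 0.9 mA

V_G = V_DD·R_2/(R_1+R_2) = 17×82/232 = 6.01 V.
Assume saturation: I_D = (k_n/2)(V_GS − V_t)² with V_GS = V_G − I_D·R_S = 6.01 − 4.7·I_D.
Substituting gives 23.2·I_D² − 51.9·I_D + 27.9 = 0, with roots I_D = 0.901 or 1.34 mA.
The root I_D = 1.34 mA gives V_GS = -0.279 V ≤ V_t, so take I_D = 0.901 mA.
Then V_GS = 1.78 V and V_DS = V_DD − I_D(R_D+R_S) = 17 − 0.901×5.52 = 12 V.
Saturation requires V_DS ≥ V_GS − V_t = 0.926 V; 12 ≥ 0.926 ✓.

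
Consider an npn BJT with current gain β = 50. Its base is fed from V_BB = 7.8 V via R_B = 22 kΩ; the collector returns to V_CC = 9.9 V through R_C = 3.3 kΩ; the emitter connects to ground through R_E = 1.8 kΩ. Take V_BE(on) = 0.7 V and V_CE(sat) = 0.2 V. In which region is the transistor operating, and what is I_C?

Assume active: I_B = (7.8 − 0.7)/(22 + 51×1.8) = 0.0624 mA, I_C = β·I_B = 3.12 mA.
Then V_CE = 9.9 − 3.12×3.3 − 3.18×1.8 = -6.12 V < 0.2 V — the active assumption fails.
Re-solve with V_CE = 0.2 V. KCL at the emitter: V_E/R_E = (V_BB−0.7−V_E)/R_B + (V_CC−0.2−V_E)/R_C, giving V_E = 3.61 V.
I_C = (V_CC − 0.2 − V_E)/R_C = (9.7 − 3.61)/3.3 = 1.85 mA.
Check: I_B = (7.1 − 3.61)/22 = 0.159 mA, and β·I_B = 7.94 mA > I_C, confirming saturation.

saturation; I_C ≈ 1.8 mA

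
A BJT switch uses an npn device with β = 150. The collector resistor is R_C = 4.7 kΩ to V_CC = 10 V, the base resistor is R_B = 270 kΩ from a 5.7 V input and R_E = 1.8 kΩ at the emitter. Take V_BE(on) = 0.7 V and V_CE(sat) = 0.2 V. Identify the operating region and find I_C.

active; I_C ≈ 1.4 mA

Assume active. Base-emitter loop: I_B = (V_BB − V_BE)/(R_B + (β+1)R_E) = (5.7 − 0.7)/(270 + 151×1.8) = 0.00923 mA.
I_C = β·I_B = 150×0.00923 = 1.38 mA.
V_CE = V_CC − I_C·R_C − I_E·R_E = 10 − 1.38×4.7 − 1.39×1.8 = 0.986 V > V_CE(sat), so the active-region assumption holds.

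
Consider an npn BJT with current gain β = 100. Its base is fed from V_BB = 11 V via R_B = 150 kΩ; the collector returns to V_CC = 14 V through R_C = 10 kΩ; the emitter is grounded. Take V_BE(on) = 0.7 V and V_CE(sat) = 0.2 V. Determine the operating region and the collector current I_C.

Assume active: I_B = (11 − 0.7)/150 = 0.0687 mA, giving I_C = β·I_B = 6.87 mA.
But then V_CE = 14 − 6.87×10 = -54.7 V < V_CE(sat) = 0.2 V — impossible in the active region.
So the transistor is saturated. With V_CE = 0.2 V, I_C = (V_CC − 0.2)/R_C = 13.8/10 = 1.38 mA.
Check: β·I_B = 6.87 mA > I_C = 1.38 mA, confirming saturation.

saturation; I_C ≈ 1.4 mA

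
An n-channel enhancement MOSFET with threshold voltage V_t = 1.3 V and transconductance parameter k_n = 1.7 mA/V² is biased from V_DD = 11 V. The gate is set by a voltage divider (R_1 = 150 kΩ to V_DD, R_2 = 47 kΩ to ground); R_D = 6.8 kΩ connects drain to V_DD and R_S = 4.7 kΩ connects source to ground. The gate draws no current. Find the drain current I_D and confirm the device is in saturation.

I_D ≈ 0.18 mA

V_G = V_DD·R_2/(R_1+R_2) = 11×47/197 = 2.62 V.
Assume saturation: I_D = (k_n/2)(V_GS − V_t)² with V_GS = V_G − I_D·R_S = 2.62 − 4.7·I_D.
Substituting gives 18.8·I_D² − 11.6·I_D + 1.49 = 0, with roots I_D = 0.183 or 0.434 mA.
The root I_D = 0.434 mA gives V_GS = 0.586 V ≤ V_t, so take I_D = 0.183 mA.
Then V_GS = 1.76 V and V_DS = V_DD − I_D(R_D+R_S) = 11 − 0.183×11.5 = 8.89 V.
Saturation requires V_DS ≥ V_GS − V_t = 0.464 V; 8.89 ≥ 0.464 ✓.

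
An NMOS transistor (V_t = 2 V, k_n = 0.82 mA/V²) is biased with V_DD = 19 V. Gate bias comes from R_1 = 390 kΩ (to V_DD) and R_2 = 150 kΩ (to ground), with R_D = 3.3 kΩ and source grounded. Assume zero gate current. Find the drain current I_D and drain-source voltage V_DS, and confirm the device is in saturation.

I_D ≈ 4.4 mA, V_DS ≈ 4.5 V

V_G = V_DD·R_2/(R_1+R_2) = 19×150/540 = 5.28 V. With the source grounded, V_GS = V_G = 5.28 V.
Assume saturation: I_D = (k_n/2)(V_GS − V_t)² = (0.82/2)×(5.28 − 2)² = 0.41×3.28² = 4.4 mA.
V_DS = V_DD − I_D·R_D = 19 − 4.4×3.3 = 4.46 V.
Saturation requires V_DS ≥ V_GS − V_t = 3.28 V; 4.46 ≥ 3.28 ✓.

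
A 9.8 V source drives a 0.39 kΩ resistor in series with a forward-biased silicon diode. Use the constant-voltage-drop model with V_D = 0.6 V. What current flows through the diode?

I ≈ 24 mA

KVL around the loop: 9.8 = V_D + I·R = 0.6 + I × 0.39 kΩ.
So I = (9.8 − 0.6) / 0.39 kΩ = 9.2 / 0.39 = 23.6 mA.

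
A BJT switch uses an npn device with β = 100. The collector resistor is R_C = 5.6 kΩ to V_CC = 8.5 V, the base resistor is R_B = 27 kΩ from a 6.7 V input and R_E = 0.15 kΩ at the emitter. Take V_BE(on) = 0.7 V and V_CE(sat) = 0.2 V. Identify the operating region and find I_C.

Assume active: I_B = (6.7 − 0.7)/(27 + 101×0.15) = 0.142 mA, I_C = β·I_B = 14.2 mA.
Then V_CE = 8.5 − 14.2×5.6 − 14.4×0.15 = -73.4 V < 0.2 V — the active assumption fails.
Re-solve with V_CE = 0.2 V. KCL at the emitter: V_E/R_E = (V_BB−0.7−V_E)/R_B + (V_CC−0.2−V_E)/R_C, giving V_E = 0.248 V.
I_C = (V_CC − 0.2 − V_E)/R_C = (8.3 − 0.248)/5.6 = 1.44 mA.
Check: I_B = (6 − 0.248)/27 = 0.213 mA, and β·I_B = 21.3 mA > I_C, confirming saturation.

saturation; I_C ≈ 1.4 mA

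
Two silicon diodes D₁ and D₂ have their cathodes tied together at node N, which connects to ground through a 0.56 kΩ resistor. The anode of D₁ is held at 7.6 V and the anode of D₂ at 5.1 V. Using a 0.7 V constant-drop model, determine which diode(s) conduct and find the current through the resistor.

Assume both conduct. Then node N would need to be at both 7.6−0.7 = 6.9 V and 5.1−0.7 = 4.4 V, which is impossible.
Assume only D₁ conducts: V_N = 7.6 − 0.7 = 6.9 V, so I_R = 6.9/0.56 = 12.3 mA.
Check D₂: its anode-to-cathode voltage is 5.1 − 6.9 = -1.8 V < 0.7 V, so it is off. The assumption is consistent.

Only D₁ conducts; I_R ≈ 12 mA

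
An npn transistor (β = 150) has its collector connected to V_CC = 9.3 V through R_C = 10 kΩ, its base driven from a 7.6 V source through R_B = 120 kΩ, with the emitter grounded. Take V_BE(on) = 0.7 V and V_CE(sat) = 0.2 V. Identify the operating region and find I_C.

saturation; I_C ≈ 0.91 mA

Assume active: I_B = (7.6 − 0.7)/120 = 0.0575 mA, giving I_C = β·I_B = 8.62 mA.
But then V_CE = 9.3 − 8.62×10 = -77 V < V_CE(sat) = 0.2 V — impossible in the active region.
So the transistor is saturated. With V_CE = 0.2 V, I_C = (V_CC − 0.2)/R_C = 9.1/10 = 0.91 mA.
Check: β·I_B = 8.62 mA > I_C = 0.91 mA, confirming saturation.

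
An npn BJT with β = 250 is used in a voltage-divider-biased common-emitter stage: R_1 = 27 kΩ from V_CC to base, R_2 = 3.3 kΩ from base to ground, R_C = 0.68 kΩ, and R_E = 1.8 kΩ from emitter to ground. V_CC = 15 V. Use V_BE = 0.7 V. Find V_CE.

V_CE ≈ 14 V

Thevenize the base divider: V_Th = V_CC·R_2/(R_1+R_2) = 15×3.3/30.3 = 1.63 V, R_Th = R_1‖R_2 = 2.94 kΩ.
Base-emitter loop: V_Th = I_B·R_Th + V_BE + (β+1)I_B·R_E, so I_B = (1.63 − 0.7) / (2.94 + 251×1.8) = 0.00205 mA.
I_C = β·I_B = 250×0.00205 = 0.513 mA, and I_E = (β+1)I_B = 0.515 mA.
V_CE = V_CC − I_C·R_C − I_E·R_E = 15 − 0.513×0.68 − 0.515×1.8 = 13.7 V.
V_CE = 13.7 V > 0.2 V confirms active-region operation.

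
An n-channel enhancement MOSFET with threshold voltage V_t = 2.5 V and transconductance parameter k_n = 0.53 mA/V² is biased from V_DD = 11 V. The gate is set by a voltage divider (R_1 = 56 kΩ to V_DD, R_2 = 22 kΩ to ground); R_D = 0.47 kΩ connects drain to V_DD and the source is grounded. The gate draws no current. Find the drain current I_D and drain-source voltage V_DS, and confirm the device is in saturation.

I_D ≈ 0.096 mA, V_DS ≈ 11 V

V_G = V_DD·R_2/(R_1+R_2) = 11×22/78 = 3.1 V. With the source grounded, V_GS = V_G = 3.1 V.
Assume saturation: I_D = (k_n/2)(V_GS − V_t)² = (0.53/2)×(3.1 − 2.5)² = 0.265×0.603² = 0.0962 mA.
V_DS = V_DD − I_D·R_D = 11 − 0.0962×0.47 = 11 V.
Saturation requires V_DS ≥ V_GS − V_t = 0.603 V; 11 ≥ 0.603 ✓.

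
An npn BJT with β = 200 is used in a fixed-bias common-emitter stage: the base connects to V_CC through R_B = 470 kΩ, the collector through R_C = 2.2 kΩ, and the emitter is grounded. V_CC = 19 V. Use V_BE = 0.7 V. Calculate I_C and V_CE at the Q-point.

I_C ≈ 7.8 mA, V_CE ≈ 1.9 V

Base loop: V_CC = I_B·R_B + V_BE, so I_B = (19 − 0.7)/470 kΩ = 0.0389 mA.
In the active region I_C = β·I_B = 200 × 0.0389 = 7.79 mA.
Collector loop: V_CE = V_CC − I_C·R_C = 19 − 7.79×2.2 = 1.87 V.
Since V_CE = 1.87 V > V_CE(sat) ≈ 0.2 V, the transistor is in the active region as assumed.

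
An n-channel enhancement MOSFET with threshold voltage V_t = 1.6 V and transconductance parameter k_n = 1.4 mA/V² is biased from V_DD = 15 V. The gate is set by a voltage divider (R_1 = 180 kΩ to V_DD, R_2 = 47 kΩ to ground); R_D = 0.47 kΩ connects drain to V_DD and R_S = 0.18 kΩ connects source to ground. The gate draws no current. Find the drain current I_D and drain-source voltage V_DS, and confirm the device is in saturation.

V_G = V_DD·R_2/(R_1+R_2) = 15×47/227 = 3.11 V.
Assume saturation: I_D = (k_n/2)(V_GS − V_t)² with V_GS = V_G − I_D·R_S = 3.11 − 0.18·I_D.
Substituting gives 0.0227·I_D² − 1.38·I_D + 1.59 = 0, with roots I_D = 1.17 or 59.6 mA.
The root I_D = 59.6 mA gives V_GS = -7.63 V ≤ V_t, so take I_D = 1.17 mA.
Then V_GS = 2.89 V and V_DS = V_DD − I_D(R_D+R_S) = 15 − 1.17×0.65 = 14.2 V.
Saturation requires V_DS ≥ V_GS − V_t = 1.29 V; 14.2 ≥ 1.29 ✓.

I_D ≈ 1.2 mA, V_DS ≈ 14 V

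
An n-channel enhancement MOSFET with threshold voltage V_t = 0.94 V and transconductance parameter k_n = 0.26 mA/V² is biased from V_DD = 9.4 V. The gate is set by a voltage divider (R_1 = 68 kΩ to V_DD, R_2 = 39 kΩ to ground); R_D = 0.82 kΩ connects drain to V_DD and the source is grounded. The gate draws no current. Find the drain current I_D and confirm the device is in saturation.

V_G = V_DD·R_2/(R_1+R_2) = 9.4×39/107 = 3.43 V. With the source grounded, V_GS = V_G = 3.43 V.
Assume saturation: I_D = (k_n/2)(V_GS − V_t)² = (0.26/2)×(3.43 − 0.94)² = 0.13×2.49² = 0.804 mA.
V_DS = V_DD − I_D·R_D = 9.4 − 0.804×0.82 = 8.74 V.
Saturation requires V_DS ≥ V_GS − V_t = 2.49 V; 8.74 ≥ 2.49 ✓.

I_D ≈ 0.8 mA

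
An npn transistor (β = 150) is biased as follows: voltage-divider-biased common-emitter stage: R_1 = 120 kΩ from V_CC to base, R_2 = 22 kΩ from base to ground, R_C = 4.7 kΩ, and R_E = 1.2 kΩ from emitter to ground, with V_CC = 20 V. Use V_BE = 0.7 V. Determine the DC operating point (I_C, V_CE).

Thevenize the base divider: V_Th = V_CC·R_2/(R_1+R_2) = 20×22/142 = 3.1 V, R_Th = R_1‖R_2 = 18.6 kΩ.
Base-emitter loop: V_Th = I_B·R_Th + V_BE + (β+1)I_B·R_E, so I_B = (3.1 − 0.7) / (18.6 + 151×1.2) = 0.012 mA.
I_C = β·I_B = 150×0.012 = 1.8 mA, and I_E = (β+1)I_B = 1.81 mA.
V_CE = V_CC − I_C·R_C − I_E·R_E = 20 − 1.8×4.7 − 1.81×1.2 = 9.36 V.
V_CE = 9.36 V > 0.2 V confirms active-region operation.

I_C ≈ 1.8 mA, V_CE ≈ 9.4 V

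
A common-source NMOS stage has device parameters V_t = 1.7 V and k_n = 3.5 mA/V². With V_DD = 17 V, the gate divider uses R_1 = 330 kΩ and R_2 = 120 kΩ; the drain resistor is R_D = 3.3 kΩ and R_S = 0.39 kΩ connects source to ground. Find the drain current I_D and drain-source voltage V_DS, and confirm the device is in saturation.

I_D ≈ 3.6 mA, V_DS ≈ 3.7 V

V_G = V_DD·R_2/(R_1+R_2) = 17×120/450 = 4.53 V.
Assume saturation: I_D = (k_n/2)(V_GS − V_t)² with V_GS = V_G − I_D·R_S = 4.53 − 0.39·I_D.
Substituting gives 0.266·I_D² − 4.87·I_D + 14 = 0, with roots I_D = 3.59 or 14.7 mA.
The root I_D = 14.7 mA gives V_GS = -1.2 V ≤ V_t, so take I_D = 3.59 mA.
Then V_GS = 3.13 V and V_DS = V_DD − I_D(R_D+R_S) = 17 − 3.59×3.69 = 3.75 V.
Saturation requires V_DS ≥ V_GS − V_t = 1.43 V; 3.75 ≥ 1.43 ✓.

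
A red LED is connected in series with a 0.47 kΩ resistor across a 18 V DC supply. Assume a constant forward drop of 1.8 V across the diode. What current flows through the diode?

KVL around the loop: 18 = V_D + I·R = 1.8 + I × 0.47 kΩ.
So I = (18 − 1.8) / 0.47 kΩ = 16.2 / 0.47 = 34.5 mA.

I ≈ 34 mA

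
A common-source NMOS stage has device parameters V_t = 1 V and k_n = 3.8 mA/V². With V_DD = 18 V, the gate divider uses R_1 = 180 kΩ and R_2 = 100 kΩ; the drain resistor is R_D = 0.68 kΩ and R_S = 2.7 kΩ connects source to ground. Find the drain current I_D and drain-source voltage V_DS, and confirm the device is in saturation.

V_G = V_DD·R_2/(R_1+R_2) = 18×100/280 = 6.43 V.
Assume saturation: I_D = (k_n/2)(V_GS − V_t)² with V_GS = V_G − I_D·R_S = 6.43 − 2.7·I_D.
Substituting gives 13.9·I_D² − 56.7·I_D + 56 = 0, with roots I_D = 1.66 or 2.43 mA.
The root I_D = 2.43 mA gives V_GS = -0.131 V ≤ V_t, so take I_D = 1.66 mA.
Then V_GS = 1.94 V and V_DS = V_DD − I_D(R_D+R_S) = 18 − 1.66×3.38 = 12.4 V.
Saturation requires V_DS ≥ V_GS − V_t = 0.936 V; 12.4 ≥ 0.936 ✓.

I_D ≈ 1.7 mA, V_DS ≈ 12 V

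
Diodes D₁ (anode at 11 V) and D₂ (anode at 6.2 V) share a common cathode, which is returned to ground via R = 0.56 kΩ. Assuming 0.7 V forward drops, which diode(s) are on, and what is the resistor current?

Only D₁ conducts; I_R ≈ 18 mA

Assume both conduct. Then node N would need to be at both 11−0.7 = 10.3 V and 6.2−0.7 = 5.5 V, which is impossible.
Assume only D₁ conducts: V_N = 11 − 0.7 = 10.3 V, so I_R = 10.3/0.56 = 18.4 mA.
Check D₂: its anode-to-cathode voltage is 6.2 − 10.3 = -4.1 V < 0.7 V, so it is off. The assumption is consistent.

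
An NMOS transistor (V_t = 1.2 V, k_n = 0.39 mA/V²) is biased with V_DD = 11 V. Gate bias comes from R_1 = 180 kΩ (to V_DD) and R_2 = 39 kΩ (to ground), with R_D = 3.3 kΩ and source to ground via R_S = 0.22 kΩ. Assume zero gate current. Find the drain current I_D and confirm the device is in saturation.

I_D ≈ 0.11 mA

V_G = V_DD·R_2/(R_1+R_2) = 11×39/219 = 1.96 V.
Assume saturation: I_D = (k_n/2)(V_GS − V_t)² with V_GS = V_G − I_D·R_S = 1.96 − 0.22·I_D.
Substituting gives 0.00944·I_D² − 1.07·I_D + 0.112 = 0, with roots I_D = 0.106 or 113 mA.
The root I_D = 113 mA gives V_GS = -22.8 V ≤ V_t, so take I_D = 0.106 mA.
Then V_GS = 1.94 V and V_DS = V_DD − I_D(R_D+R_S) = 11 − 0.106×3.52 = 10.6 V.
Saturation requires V_DS ≥ V_GS − V_t = 0.736 V; 10.6 ≥ 0.736 ✓.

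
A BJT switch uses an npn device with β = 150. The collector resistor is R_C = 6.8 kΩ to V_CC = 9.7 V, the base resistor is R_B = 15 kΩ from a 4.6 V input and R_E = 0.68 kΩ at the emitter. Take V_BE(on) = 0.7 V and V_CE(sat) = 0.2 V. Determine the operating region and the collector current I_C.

saturation; I_C ≈ 1.3 mA

Assume active: I_B = (4.6 − 0.7)/(15 + 151×0.68) = 0.0331 mA, I_C = β·I_B = 4.97 mA.
Then V_CE = 9.7 − 4.97×6.8 − 5×0.68 = -27.5 V < 0.2 V — the active assumption fails.
Re-solve with V_CE = 0.2 V. KCL at the emitter: V_E/R_E = (V_BB−0.7−V_E)/R_B + (V_CC−0.2−V_E)/R_C, giving V_E = 0.984 V.
I_C = (V_CC − 0.2 − V_E)/R_C = (9.5 − 0.984)/6.8 = 1.25 mA.
Check: I_B = (3.9 − 0.984)/15 = 0.194 mA, and β·I_B = 29.2 mA > I_C, confirming saturation.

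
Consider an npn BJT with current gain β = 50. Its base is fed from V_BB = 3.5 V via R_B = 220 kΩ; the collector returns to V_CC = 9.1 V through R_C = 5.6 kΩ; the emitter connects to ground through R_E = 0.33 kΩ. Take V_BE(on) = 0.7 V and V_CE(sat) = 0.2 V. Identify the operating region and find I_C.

Assume active. Base-emitter loop: I_B = (V_BB − V_BE)/(R_B + (β+1)R_E) = (3.5 − 0.7)/(220 + 51×0.33) = 0.0118 mA.
I_C = β·I_B = 50×0.0118 = 0.591 mA.
V_CE = V_CC − I_C·R_C − I_E·R_E = 9.1 − 0.591×5.6 − 0.603×0.33 = 5.59 V > V_CE(sat), so the active-region assumption holds.

active; I_C ≈ 0.59 mA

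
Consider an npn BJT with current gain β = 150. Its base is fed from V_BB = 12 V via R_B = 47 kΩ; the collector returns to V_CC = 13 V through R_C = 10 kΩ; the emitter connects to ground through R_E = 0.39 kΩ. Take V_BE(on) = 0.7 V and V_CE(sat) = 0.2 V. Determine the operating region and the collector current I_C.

Assume active: I_B = (12 − 0.7)/(47 + 151×0.39) = 0.107 mA, I_C = β·I_B = 16 mA.
Then V_CE = 13 − 16×10 − 16.1×0.39 = -153 V < 0.2 V — the active assumption fails.
Re-solve with V_CE = 0.2 V. KCL at the emitter: V_E/R_E = (V_BB−0.7−V_E)/R_B + (V_CC−0.2−V_E)/R_C, giving V_E = 0.566 V.
I_C = (V_CC − 0.2 − V_E)/R_C = (12.8 − 0.566)/10 = 1.22 mA.
Check: I_B = (11.3 − 0.566)/47 = 0.228 mA, and β·I_B = 34.3 mA > I_C, confirming saturation.

saturation; I_C ≈ 1.2 mA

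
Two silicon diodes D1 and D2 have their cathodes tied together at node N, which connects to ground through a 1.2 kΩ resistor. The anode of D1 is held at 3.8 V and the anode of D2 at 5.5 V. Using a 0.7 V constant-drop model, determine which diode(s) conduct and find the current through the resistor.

Only D2 conducts; I_R ≈ 4 mA

Assume both conduct. Then node N would need to be at both 3.8−0.7 = 3.1 V and 5.5−0.7 = 4.8 V, which is impossible.
Assume only D2 conducts: V_N = 5.5 − 0.7 = 4.8 V, so I_R = 4.8/1.2 = 4 mA.
Check D1: its anode-to-cathode voltage is 3.8 − 4.8 = -1 V < 0.7 V, so it is off. The assumption is consistent.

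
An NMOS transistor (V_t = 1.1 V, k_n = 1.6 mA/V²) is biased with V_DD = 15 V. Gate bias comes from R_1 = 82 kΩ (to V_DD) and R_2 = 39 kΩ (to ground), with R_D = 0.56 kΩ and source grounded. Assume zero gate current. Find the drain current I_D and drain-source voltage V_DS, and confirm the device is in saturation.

V_G = V_DD·R_2/(R_1+R_2) = 15×39/121 = 4.83 V. With the source grounded, V_GS = V_G = 4.83 V.
Assume saturation: I_D = (k_n/2)(V_GS − V_t)² = (1.6/2)×(4.83 − 1.1)² = 0.8×3.73² = 11.2 mA.
V_DS = V_DD − I_D·R_D = 15 − 11.2×0.56 = 8.75 V.
Saturation requires V_DS ≥ V_GS − V_t = 3.73 V; 8.75 ≥ 3.73 ✓.

I_D ≈ 11 mA, V_DS ≈ 8.8 V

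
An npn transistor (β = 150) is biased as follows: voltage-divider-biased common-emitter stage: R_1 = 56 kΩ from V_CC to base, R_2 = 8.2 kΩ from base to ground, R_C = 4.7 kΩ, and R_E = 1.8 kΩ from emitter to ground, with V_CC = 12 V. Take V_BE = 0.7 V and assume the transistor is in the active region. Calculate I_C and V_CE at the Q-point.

I_C ≈ 0.45 mA, V_CE ≈ 9.1 V

Thevenize the base divider: V_Th = V_CC·R_2/(R_1+R_2) = 12×8.2/64.2 = 1.53 V, R_Th = R_1‖R_2 = 7.15 kΩ.
Base-emitter loop: V_Th = I_B·R_Th + V_BE + (β+1)I_B·R_E, so I_B = (1.53 − 0.7) / (7.15 + 151×1.8) = 0.00299 mA.
I_C = β·I_B = 150×0.00299 = 0.448 mA, and I_E = (β+1)I_B = 0.451 mA.
V_CE = V_CC − I_C·R_C − I_E·R_E = 12 − 0.448×4.7 − 0.451×1.8 = 9.08 V.
V_CE = 9.08 V > 0.2 V confirms active-region operation.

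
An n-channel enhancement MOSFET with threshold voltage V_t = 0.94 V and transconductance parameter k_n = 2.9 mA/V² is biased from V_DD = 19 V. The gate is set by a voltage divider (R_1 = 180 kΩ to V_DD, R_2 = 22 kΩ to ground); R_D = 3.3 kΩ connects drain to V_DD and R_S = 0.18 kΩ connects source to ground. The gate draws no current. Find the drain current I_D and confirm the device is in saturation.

I_D ≈ 1.2 mA

V_G = V_DD·R_2/(R_1+R_2) = 19×22/202 = 2.07 V.
Assume saturation: I_D = (k_n/2)(V_GS − V_t)² with V_GS = V_G − I_D·R_S = 2.07 − 0.18·I_D.
Substituting gives 0.047·I_D² − 1.59·I_D + 1.85 = 0, with roots I_D = 1.21 or 32.6 mA.
The root I_D = 32.6 mA gives V_GS = -3.8 V ≤ V_t, so take I_D = 1.21 mA.
Then V_GS = 1.85 V and V_DS = V_DD − I_D(R_D+R_S) = 19 − 1.21×3.48 = 14.8 V.
Saturation requires V_DS ≥ V_GS − V_t = 0.912 V; 14.8 ≥ 0.912 ✓.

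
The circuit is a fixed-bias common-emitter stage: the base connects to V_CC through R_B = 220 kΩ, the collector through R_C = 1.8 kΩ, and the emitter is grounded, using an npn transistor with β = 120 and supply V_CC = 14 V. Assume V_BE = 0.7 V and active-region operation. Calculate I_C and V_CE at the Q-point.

I_C ≈ 7.3 mA, V_CE ≈ 0.94 V

Base loop: V_CC = I_B·R_B + V_BE, so I_B = (14 − 0.7)/220 kΩ = 0.0605 mA.
In the active region I_C = β·I_B = 120 × 0.0605 = 7.25 mA.
Collector loop: V_CE = V_CC − I_C·R_C = 14 − 7.25×1.8 = 0.942 V.
Since V_CE = 0.942 V > V_CE(sat) ≈ 0.2 V, the transistor is in the active region as assumed.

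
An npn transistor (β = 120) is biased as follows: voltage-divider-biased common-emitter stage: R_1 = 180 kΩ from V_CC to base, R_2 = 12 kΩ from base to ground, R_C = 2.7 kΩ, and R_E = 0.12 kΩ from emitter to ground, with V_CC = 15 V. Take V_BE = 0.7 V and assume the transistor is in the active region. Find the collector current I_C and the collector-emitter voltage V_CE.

I_C ≈ 1.1 mA, V_CE ≈ 12 V

Thevenize the base divider: V_Th = V_CC·R_2/(R_1+R_2) = 15×12/192 = 0.938 V, R_Th = R_1‖R_2 = 11.2 kΩ.
Base-emitter loop: V_Th = I_B·R_Th + V_BE + (β+1)I_B·R_E, so I_B = (0.938 − 0.7) / (11.2 + 121×0.12) = 0.00922 mA.
I_C = β·I_B = 120×0.00922 = 1.11 mA, and I_E = (β+1)I_B = 1.12 mA.
V_CE = V_CC − I_C·R_C − I_E·R_E = 15 − 1.11×2.7 − 1.12×0.12 = 11.9 V.
V_CE = 11.9 V > 0.2 V confirms active-region operation.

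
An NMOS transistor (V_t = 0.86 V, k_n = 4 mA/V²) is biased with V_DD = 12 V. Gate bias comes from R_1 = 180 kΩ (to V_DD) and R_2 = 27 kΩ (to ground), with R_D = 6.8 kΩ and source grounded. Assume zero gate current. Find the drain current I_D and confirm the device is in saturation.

I_D ≈ 0.99 mA

V_G = V_DD·R_2/(R_1+R_2) = 12×27/207 = 1.57 V. With the source grounded, V_GS = V_G = 1.57 V.
Assume saturation: I_D = (k_n/2)(V_GS − V_t)² = (4/2)×(1.57 − 0.86)² = 2×0.705² = 0.995 mA.
V_DS = V_DD − I_D·R_D = 12 − 0.995×6.8 = 5.24 V.
Saturation requires V_DS ≥ V_GS − V_t = 0.705 V; 5.24 ≥ 0.705 ✓.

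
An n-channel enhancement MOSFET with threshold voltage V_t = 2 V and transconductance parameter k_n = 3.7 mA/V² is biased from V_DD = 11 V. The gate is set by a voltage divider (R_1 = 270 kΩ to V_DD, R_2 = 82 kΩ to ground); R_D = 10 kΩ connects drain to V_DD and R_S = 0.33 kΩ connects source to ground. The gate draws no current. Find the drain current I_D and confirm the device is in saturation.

V_G = V_DD·R_2/(R_1+R_2) = 11×82/352 = 2.56 V.
Assume saturation: I_D = (k_n/2)(V_GS − V_t)² with V_GS = V_G − I_D·R_S = 2.56 − 0.33·I_D.
Substituting gives 0.201·I_D² − 1.69·I_D + 0.585 = 0, with roots I_D = 0.363 or 8.01 mA.
The root I_D = 8.01 mA gives V_GS = -0.0808 V ≤ V_t, so take I_D = 0.363 mA.
Then V_GS = 2.44 V and V_DS = V_DD − I_D(R_D+R_S) = 11 − 0.363×10.3 = 7.25 V.
Saturation requires V_DS ≥ V_GS − V_t = 0.443 V; 7.25 ≥ 0.443 ✓.

I_D ≈ 0.36 mA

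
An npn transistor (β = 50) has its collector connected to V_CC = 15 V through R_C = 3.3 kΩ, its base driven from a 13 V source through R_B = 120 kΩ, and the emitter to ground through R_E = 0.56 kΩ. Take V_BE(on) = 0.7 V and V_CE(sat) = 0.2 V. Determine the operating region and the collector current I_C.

saturation; I_C ≈ 3.8 mA

Assume active: I_B = (13 − 0.7)/(120 + 51×0.56) = 0.0828 mA, I_C = β·I_B = 4.14 mA.
Then V_CE = 15 − 4.14×3.3 − 4.22×0.56 = -1.03 V < 0.2 V — the active assumption fails.
Re-solve with V_CE = 0.2 V. KCL at the emitter: V_E/R_E = (V_BB−0.7−V_E)/R_B + (V_CC−0.2−V_E)/R_C, giving V_E = 2.19 V.
I_C = (V_CC − 0.2 − V_E)/R_C = (14.8 − 2.19)/3.3 = 3.82 mA.
Check: I_B = (12.3 − 2.19)/120 = 0.0843 mA, and β·I_B = 4.21 mA > I_C, confirming saturation.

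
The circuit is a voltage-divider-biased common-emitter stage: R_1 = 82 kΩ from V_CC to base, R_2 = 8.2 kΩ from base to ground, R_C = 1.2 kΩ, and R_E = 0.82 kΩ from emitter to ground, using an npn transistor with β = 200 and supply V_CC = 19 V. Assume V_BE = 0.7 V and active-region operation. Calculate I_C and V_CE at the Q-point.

Thevenize the base divider: V_Th = V_CC·R_2/(R_1+R_2) = 19×8.2/90.2 = 1.73 V, R_Th = R_1‖R_2 = 7.45 kΩ.
Base-emitter loop: V_Th = I_B·R_Th + V_BE + (β+1)I_B·R_E, so I_B = (1.73 − 0.7) / (7.45 + 201×0.82) = 0.00596 mA.
I_C = β·I_B = 200×0.00596 = 1.19 mA, and I_E = (β+1)I_B = 1.2 mA.
V_CE = V_CC − I_C·R_C − I_E·R_E = 19 − 1.19×1.2 − 1.2×0.82 = 16.6 V.
V_CE = 16.6 V > 0.2 V confirms active-region operation.

I_C ≈ 1.2 mA, V_CE ≈ 17 V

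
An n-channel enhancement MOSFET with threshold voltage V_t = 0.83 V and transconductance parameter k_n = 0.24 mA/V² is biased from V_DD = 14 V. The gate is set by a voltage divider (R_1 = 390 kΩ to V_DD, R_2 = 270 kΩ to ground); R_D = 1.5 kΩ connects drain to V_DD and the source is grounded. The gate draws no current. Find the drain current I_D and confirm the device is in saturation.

V_G = V_DD·R_2/(R_1+R_2) = 14×270/660 = 5.73 V. With the source grounded, V_GS = V_G = 5.73 V.
Assume saturation: I_D = (k_n/2)(V_GS − V_t)² = (0.24/2)×(5.73 − 0.83)² = 0.12×4.9² = 2.88 mA.
V_DS = V_DD − I_D·R_D = 14 − 2.88×1.5 = 9.68 V.
Saturation requires V_DS ≥ V_GS − V_t = 4.9 V; 9.68 ≥ 4.9 ✓.

I_D ≈ 2.9 mA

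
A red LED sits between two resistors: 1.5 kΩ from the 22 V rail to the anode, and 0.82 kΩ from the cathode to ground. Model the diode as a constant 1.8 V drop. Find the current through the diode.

The two resistors are in series with the diode, so KVL gives 22 = I·1.5 + 1.8 + I·0.82.
I = (22 − 1.8) / (1.5 + 0.82) kΩ = 20.2 / 2.32 = 8.71 mA.

I ≈ 8.7 mA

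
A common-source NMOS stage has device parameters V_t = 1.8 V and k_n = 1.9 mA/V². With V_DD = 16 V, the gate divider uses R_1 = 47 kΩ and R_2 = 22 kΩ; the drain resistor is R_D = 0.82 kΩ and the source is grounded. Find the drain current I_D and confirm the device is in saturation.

I_D ≈ 10 mA

V_G = V_DD·R_2/(R_1+R_2) = 16×22/69 = 5.1 V. With the source grounded, V_GS = V_G = 5.1 V.
Assume saturation: I_D = (k_n/2)(V_GS − V_t)² = (1.9/2)×(5.1 − 1.8)² = 0.95×3.3² = 10.4 mA.
V_DS = V_DD − I_D·R_D = 16 − 10.4×0.82 = 7.51 V.
Saturation requires V_DS ≥ V_GS − V_t = 3.3 V; 7.51 ≥ 3.3 ✓.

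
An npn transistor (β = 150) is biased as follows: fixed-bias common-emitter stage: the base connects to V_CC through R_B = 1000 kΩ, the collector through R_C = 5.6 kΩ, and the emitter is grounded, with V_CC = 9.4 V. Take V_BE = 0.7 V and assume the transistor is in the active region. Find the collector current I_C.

I_C ≈ 1.3 mA

Base loop: V_CC = I_B·R_B + V_BE, so I_B = (9.4 − 0.7)/1000 kΩ = 0.0087 mA.
In the active region I_C = β·I_B = 150 × 0.0087 = 1.31 mA.
Collector loop: V_CE = V_CC − I_C·R_C = 9.4 − 1.31×5.6 = 2.09 V.
Since V_CE = 2.09 V > V_CE(sat) ≈ 0.2 V, the transistor is in the active region as assumed.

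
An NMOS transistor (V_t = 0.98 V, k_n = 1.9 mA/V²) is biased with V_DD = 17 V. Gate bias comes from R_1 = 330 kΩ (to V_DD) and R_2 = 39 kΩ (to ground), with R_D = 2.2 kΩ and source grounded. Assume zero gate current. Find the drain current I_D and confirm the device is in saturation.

I_D ≈ 0.63 mA

V_G = V_DD·R_2/(R_1+R_2) = 17×39/369 = 1.8 V. With the source grounded, V_GS = V_G = 1.8 V.
Assume saturation: I_D = (k_n/2)(V_GS − V_t)² = (1.9/2)×(1.8 − 0.98)² = 0.95×0.817² = 0.634 mA.
V_DS = V_DD − I_D·R_D = 17 − 0.634×2.2 = 15.6 V.
Saturation requires V_DS ≥ V_GS − V_t = 0.817 V; 15.6 ≥ 0.817 ✓.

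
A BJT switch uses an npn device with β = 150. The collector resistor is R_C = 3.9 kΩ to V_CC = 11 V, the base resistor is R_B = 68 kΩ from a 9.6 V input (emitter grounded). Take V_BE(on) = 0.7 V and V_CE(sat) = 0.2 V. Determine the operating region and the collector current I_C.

Assume active: I_B = (9.6 − 0.7)/68 = 0.131 mA, giving I_C = β·I_B = 19.6 mA.
But then V_CE = 11 − 19.6×3.9 = -65.6 V < V_CE(sat) = 0.2 V — impossible in the active region.
So the transistor is saturated. With V_CE = 0.2 V, I_C = (V_CC − 0.2)/R_C = 10.8/3.9 = 2.77 mA.
Check: β·I_B = 19.6 mA > I_C = 2.77 mA, confirming saturation.

saturation; I_C ≈ 2.8 mA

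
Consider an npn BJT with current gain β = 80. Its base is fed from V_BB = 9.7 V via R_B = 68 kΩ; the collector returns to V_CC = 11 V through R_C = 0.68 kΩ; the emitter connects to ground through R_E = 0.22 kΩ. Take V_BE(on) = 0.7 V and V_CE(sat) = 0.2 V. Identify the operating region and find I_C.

active; I_C ≈ 8.4 mA

Assume active. Base-emitter loop: I_B = (V_BB − V_BE)/(R_B + (β+1)R_E) = (9.7 − 0.7)/(68 + 81×0.22) = 0.105 mA.
I_C = β·I_B = 80×0.105 = 8.39 mA.
V_CE = V_CC − I_C·R_C − I_E·R_E = 11 − 8.39×0.68 − 8.49×0.22 = 3.43 V > V_CE(sat), so the active-region assumption holds.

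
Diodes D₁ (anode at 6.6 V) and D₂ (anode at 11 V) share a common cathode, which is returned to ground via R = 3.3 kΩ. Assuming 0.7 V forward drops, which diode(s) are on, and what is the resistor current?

Assume both conduct. Then node N would need to be at both 6.6−0.7 = 5.9 V and 11−0.7 = 10.3 V, which is impossible.
Assume only D₂ conducts: V_N = 11 − 0.7 = 10.3 V, so I_R = 10.3/3.3 = 3.12 mA.
Check D₁: its anode-to-cathode voltage is 6.6 − 10.3 = -3.7 V < 0.7 V, so it is off. The assumption is consistent.

Only D₂ conducts; I_R ≈ 3.1 mA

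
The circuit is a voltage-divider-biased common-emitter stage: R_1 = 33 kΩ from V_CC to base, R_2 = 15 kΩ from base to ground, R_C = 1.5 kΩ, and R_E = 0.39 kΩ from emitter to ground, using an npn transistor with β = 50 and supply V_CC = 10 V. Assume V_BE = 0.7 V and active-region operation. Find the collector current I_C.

I_C ≈ 4 mA

Thevenize the base divider: V_Th = V_CC·R_2/(R_1+R_2) = 10×15/48 = 3.12 V, R_Th = R_1‖R_2 = 10.3 kΩ.
Base-emitter loop: V_Th = I_B·R_Th + V_BE + (β+1)I_B·R_E, so I_B = (3.12 − 0.7) / (10.3 + 51×0.39) = 0.0803 mA.
I_C = β·I_B = 50×0.0803 = 4.01 mA, and I_E = (β+1)I_B = 4.09 mA.
V_CE = V_CC − I_C·R_C − I_E·R_E = 10 − 4.01×1.5 − 4.09×0.39 = 2.38 V.
V_CE = 2.38 V > 0.2 V confirms active-region operation.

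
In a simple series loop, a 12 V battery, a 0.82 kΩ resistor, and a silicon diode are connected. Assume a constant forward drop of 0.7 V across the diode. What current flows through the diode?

KVL around the loop: 12 = V_D + I·R = 0.7 + I × 0.82 kΩ.
So I = (12 − 0.7) / 0.82 kΩ = 11.3 / 0.82 = 13.8 mA.

I ≈ 14 mA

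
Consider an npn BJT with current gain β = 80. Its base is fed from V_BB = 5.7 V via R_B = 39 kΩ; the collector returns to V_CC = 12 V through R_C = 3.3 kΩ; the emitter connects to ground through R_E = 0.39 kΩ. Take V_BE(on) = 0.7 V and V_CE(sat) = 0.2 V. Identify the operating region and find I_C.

saturation; I_C ≈ 3.2 mA

Assume active: I_B = (5.7 − 0.7)/(39 + 81×0.39) = 0.0708 mA, I_C = β·I_B = 5.67 mA.
Then V_CE = 12 − 5.67×3.3 − 5.74×0.39 = -8.94 V < 0.2 V — the active assumption fails.
Re-solve with V_CE = 0.2 V. KCL at the emitter: V_E/R_E = (V_BB−0.7−V_E)/R_B + (V_CC−0.2−V_E)/R_C, giving V_E = 1.28 V.
I_C = (V_CC − 0.2 − V_E)/R_C = (11.8 − 1.28)/3.3 = 3.19 mA.
Check: I_B = (5 − 1.28)/39 = 0.0954 mA, and β·I_B = 7.63 mA > I_C, confirming saturation.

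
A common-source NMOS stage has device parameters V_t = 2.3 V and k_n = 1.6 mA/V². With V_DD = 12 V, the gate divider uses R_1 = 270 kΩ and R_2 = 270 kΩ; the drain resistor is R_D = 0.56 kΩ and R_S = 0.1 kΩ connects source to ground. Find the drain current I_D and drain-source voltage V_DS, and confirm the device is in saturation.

V_G = V_DD·R_2/(R_1+R_2) = 12×270/540 = 6 V.
Assume saturation: I_D = (k_n/2)(V_GS − V_t)² with V_GS = V_G − I_D·R_S = 6 − 0.1·I_D.
Substituting gives 0.008·I_D² − 1.59·I_D + 11 = 0, with roots I_D = 7.14 or 192 mA.
The root I_D = 192 mA gives V_GS = -13.2 V ≤ V_t, so take I_D = 7.14 mA.
Then V_GS = 5.29 V and V_DS = V_DD − I_D(R_D+R_S) = 12 − 7.14×0.66 = 7.29 V.
Saturation requires V_DS ≥ V_GS − V_t = 2.99 V; 7.29 ≥ 2.99 ✓.

I_D ≈ 7.1 mA, V_DS ≈ 7.3 V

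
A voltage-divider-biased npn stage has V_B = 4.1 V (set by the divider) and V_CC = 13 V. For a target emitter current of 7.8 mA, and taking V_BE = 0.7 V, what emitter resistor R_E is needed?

V_E = V_B − V_BE = 4.1 − 0.7 = 3.4 V.
R_E = V_E / I_E = 3.4 / 7.8 = 0.436 kΩ.

R_E ≈ 0.44 kΩ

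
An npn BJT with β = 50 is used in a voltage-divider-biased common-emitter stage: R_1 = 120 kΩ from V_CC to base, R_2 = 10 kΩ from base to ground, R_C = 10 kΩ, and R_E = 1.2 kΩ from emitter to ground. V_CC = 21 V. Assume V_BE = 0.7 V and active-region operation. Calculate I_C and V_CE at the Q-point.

Thevenize the base divider: V_Th = V_CC·R_2/(R_1+R_2) = 21×10/130 = 1.62 V, R_Th = R_1‖R_2 = 9.23 kΩ.
Base-emitter loop: V_Th = I_B·R_Th + V_BE + (β+1)I_B·R_E, so I_B = (1.62 − 0.7) / (9.23 + 51×1.2) = 0.013 mA.
I_C = β·I_B = 50×0.013 = 0.65 mA, and I_E = (β+1)I_B = 0.663 mA.
V_CE = V_CC − I_C·R_C − I_E·R_E = 21 − 0.65×10 − 0.663×1.2 = 13.7 V.
V_CE = 13.7 V > 0.2 V confirms active-region operation.

I_C ≈ 0.65 mA, V_CE ≈ 14 V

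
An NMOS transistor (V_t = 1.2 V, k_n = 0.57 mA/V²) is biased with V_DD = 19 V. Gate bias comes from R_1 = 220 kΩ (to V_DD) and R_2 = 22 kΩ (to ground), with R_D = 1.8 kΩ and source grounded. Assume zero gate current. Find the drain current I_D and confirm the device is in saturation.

I_D ≈ 0.079 mA

V_G = V_DD·R_2/(R_1+R_2) = 19×22/242 = 1.73 V. With the source grounded, V_GS = V_G = 1.73 V.
Assume saturation: I_D = (k_n/2)(V_GS − V_t)² = (0.57/2)×(1.73 − 1.2)² = 0.285×0.527² = 0.0792 mA.
V_DS = V_DD − I_D·R_D = 19 − 0.0792×1.8 = 18.9 V.
Saturation requires V_DS ≥ V_GS − V_t = 0.527 V; 18.9 ≥ 0.527 ✓.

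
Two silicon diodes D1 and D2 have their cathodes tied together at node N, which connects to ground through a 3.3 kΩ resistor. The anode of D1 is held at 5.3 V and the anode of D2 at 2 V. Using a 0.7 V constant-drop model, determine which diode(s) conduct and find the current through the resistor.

Assume both conduct. Then node N would need to be at both 5.3−0.7 = 4.6 V and 2−0.7 = 1.3 V, which is impossible.
Assume only D1 conducts: V_N = 5.3 − 0.7 = 4.6 V, so I_R = 4.6/3.3 = 1.39 mA.
Check D2: its anode-to-cathode voltage is 2 − 4.6 = -2.6 V < 0.7 V, so it is off. The assumption is consistent.

Only D1 conducts; I_R ≈ 1.4 mA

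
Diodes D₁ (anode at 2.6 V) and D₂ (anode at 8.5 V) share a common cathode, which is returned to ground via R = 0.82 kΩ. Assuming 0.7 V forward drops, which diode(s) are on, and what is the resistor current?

Assume both conduct. Then node N would need to be at both 2.6−0.7 = 1.9 V and 8.5−0.7 = 7.8 V, which is impossible.
Assume only D₂ conducts: V_N = 8.5 − 0.7 = 7.8 V, so I_R = 7.8/0.82 = 9.51 mA.
Check D₁: its anode-to-cathode voltage is 2.6 − 7.8 = -5.2 V < 0.7 V, so it is off. The assumption is consistent.

Only D₂ conducts; I_R ≈ 9.5 mA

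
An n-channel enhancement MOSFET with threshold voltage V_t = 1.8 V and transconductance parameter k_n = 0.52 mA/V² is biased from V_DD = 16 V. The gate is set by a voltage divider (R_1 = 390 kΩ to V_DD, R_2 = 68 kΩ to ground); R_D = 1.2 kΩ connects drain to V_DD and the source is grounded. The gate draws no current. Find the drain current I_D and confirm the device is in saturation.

I_D ≈ 0.086 mA

V_G = V_DD·R_2/(R_1+R_2) = 16×68/458 = 2.38 V. With the source grounded, V_GS = V_G = 2.38 V.
Assume saturation: I_D = (k_n/2)(V_GS − V_t)² = (0.52/2)×(2.38 − 1.8)² = 0.26×0.576² = 0.0861 mA.
V_DS = V_DD − I_D·R_D = 16 − 0.0861×1.2 = 15.9 V.
Saturation requires V_DS ≥ V_GS − V_t = 0.576 V; 15.9 ≥ 0.576 ✓.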